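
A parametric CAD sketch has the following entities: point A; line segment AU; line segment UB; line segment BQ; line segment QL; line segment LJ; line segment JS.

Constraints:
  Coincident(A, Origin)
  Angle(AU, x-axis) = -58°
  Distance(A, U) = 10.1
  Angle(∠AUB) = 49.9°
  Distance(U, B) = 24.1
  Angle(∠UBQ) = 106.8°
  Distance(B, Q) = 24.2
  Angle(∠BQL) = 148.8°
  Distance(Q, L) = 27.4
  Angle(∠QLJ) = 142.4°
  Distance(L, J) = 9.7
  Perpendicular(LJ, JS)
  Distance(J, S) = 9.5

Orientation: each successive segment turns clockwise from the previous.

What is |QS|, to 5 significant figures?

32.227

A is at the origin; AU runs at -58.0° with length 10.1, so U = (5.3522, -8.5653). ∠AUB = 49.9° gives UB at 171.90° from the x-axis; with |UB| = 24.1, B = (-18.507, -5.1696). ∠UBQ = 106.8° gives BQ at 98.700° from the x-axis; with |BQ| = 24.2, Q = (-22.168, 18.752). ∠BQL = 148.8° gives QL at 67.500° from the x-axis; with |QL| = 27.4, L = (-11.682, 44.066). ∠QLJ = 142.4° gives LJ at 29.900° from the x-axis; with |LJ| = 9.7, J = (-3.2735, 48.902). LJ ⟂ JS, so JS runs at -60.100°; with |JS| = 9.5, S = (1.4622, 40.666). Then |QS| = |S − Q| = 32.227.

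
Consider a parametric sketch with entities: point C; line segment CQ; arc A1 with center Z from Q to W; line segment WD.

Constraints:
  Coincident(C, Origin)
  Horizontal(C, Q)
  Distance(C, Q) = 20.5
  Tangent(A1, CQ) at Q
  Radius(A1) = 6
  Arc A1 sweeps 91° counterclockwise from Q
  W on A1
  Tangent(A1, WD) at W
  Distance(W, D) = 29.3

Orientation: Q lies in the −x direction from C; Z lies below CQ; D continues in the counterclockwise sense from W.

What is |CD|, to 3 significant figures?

43.9

On A1, Q sits at bearing 90° from Z; a 91° counterclockwise sweep puts W at bearing 181°, so W = Z + 6.0·(cos 181°, sin 181°) = (-26.5, -6.10). A1 meets WD tangentially, so ZW is at right angles to WD, so WD runs along (−sin 181°, cos 181°); with |WD| = 29.3, D = (-26.0, -35.4). Then |CD| = |D − C| = 43.9.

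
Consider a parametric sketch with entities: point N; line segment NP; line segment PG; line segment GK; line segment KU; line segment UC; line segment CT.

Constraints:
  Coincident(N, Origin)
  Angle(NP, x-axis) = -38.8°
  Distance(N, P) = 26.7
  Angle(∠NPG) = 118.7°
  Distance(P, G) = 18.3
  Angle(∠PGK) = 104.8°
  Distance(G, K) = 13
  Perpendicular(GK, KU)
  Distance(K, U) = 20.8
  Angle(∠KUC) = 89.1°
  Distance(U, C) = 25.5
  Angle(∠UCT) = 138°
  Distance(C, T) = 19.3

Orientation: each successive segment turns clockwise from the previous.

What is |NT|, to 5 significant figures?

50.379

N is at the origin; NP runs at -38.8° with length 26.7, so P = (20.808, -16.730). ∠NPG = 118.7° gives PG at -100.10° from the x-axis; with |PG| = 18.3, G = (17.599, -34.747). ∠PGK = 104.8° gives GK at -175.30° from the x-axis; with |GK| = 13.0, K = (4.6428, -35.812). GK is perpendicular to KU, so KU runs at 94.700°; with |KU| = 20.8, U = (2.9385, -15.082). ∠KUC = 89.1° gives UC at 3.8000° from the x-axis; with |UC| = 25.5, C = (28.382, -13.392). ∠UCT = 138.0° gives CT at -38.200° from the x-axis; with |CT| = 19.3, T = (43.549, -25.327). Then |NT| = |T − N| = 50.379.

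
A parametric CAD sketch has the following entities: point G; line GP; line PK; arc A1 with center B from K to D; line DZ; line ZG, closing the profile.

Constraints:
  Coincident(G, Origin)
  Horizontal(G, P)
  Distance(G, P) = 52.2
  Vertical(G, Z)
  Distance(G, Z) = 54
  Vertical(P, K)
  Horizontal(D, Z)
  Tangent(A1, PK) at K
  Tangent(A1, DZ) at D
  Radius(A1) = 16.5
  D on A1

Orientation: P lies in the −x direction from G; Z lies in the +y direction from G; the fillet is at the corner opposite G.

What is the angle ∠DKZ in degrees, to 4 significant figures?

27.46°

The virtual corner opposite G is at (-52.20, 54.00). The tangent condition forces BK to be normal to PK and the tangent condition forces BD to be normal to DZ, with radius 16.5, so the center B sits 16.5 in from both sides at B = (-35.70, 37.50). That places the tangent points at K = (-52.20, 37.50) on PK and D = (-35.70, 54.00) on DZ. Then cos ∠DKZ = KD·KZ / (|KD||KZ|), giving 27.46°.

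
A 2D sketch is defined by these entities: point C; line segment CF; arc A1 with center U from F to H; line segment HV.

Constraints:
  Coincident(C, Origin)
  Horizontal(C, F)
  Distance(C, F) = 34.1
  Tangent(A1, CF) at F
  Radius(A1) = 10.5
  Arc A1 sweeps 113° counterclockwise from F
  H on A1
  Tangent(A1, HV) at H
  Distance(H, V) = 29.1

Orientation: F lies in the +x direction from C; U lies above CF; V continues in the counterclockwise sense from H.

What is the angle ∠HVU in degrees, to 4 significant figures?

19.84°

On A1, F sits at bearing -90° from U; a 113° counterclockwise sweep puts H at bearing 23°, so H = U + 10.5·(cos 23°, sin 23°) = (43.77, 14.60). Since A1 is tangent to HV there, UH ⟂ HV, so HV runs along (−sin 23°, cos 23°); with |HV| = 29.1, V = (32.40, 41.39). Then cos ∠HVU = VH·VU / (|VH||VU|), giving 19.84°.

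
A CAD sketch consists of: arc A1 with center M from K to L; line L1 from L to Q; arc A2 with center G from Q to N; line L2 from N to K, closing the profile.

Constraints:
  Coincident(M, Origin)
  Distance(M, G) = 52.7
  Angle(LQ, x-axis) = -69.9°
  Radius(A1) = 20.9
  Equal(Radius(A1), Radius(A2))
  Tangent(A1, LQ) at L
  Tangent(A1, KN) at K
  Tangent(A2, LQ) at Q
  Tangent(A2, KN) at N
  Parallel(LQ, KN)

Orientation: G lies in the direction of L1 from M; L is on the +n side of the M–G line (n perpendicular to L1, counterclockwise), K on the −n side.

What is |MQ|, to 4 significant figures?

56.69

The slot axis is L1's direction at -69.9°, so u = (cos -69.9°, sin -69.9°) = (0.3437, -0.9391) and n = (−sin -69.9°, cos -69.9°) = (0.9391, 0.3437). M is at the origin and G lies 52.7 along u from M, so G = 52.7·u = (18.11, -49.49). Tangency of A1 to both parallel lines with radius 20.9 puts L and K at M ± 20.9·n: L = (19.63, 7.182), K = (-19.63, -7.182). Equal radii place Q and N the same way about G: Q = G + 20.9·n = (37.74, -42.31), N = G − 20.9·n = (-1.516, -56.67). Then |MQ| = |Q − M| = 56.69.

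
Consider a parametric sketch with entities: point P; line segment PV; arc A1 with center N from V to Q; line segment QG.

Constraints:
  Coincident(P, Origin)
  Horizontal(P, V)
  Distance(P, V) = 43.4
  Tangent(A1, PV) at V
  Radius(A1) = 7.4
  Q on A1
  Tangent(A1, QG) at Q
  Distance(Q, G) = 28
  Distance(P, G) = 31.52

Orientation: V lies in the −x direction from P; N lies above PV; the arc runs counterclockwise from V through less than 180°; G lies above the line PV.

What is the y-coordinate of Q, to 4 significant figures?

2.718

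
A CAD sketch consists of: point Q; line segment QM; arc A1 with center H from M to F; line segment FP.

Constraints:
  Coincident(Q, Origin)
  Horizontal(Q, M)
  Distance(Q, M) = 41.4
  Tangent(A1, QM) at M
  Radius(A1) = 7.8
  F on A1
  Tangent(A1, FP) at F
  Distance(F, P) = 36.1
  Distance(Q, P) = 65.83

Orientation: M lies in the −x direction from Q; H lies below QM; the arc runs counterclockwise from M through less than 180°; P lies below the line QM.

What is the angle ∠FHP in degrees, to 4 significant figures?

77.81°

Q is at the origin; QM is horizontal with |QM| = 41.4 and M on the −x side, so M = (-41.40, 0.000). Since A1 is tangent to QM there, HM ⟂ QM, so H = M + (0, -7.8) = (-41.40, -7.800). Since HF ⟂ FP (tangency), |HP| = √(7.8² + 36.1²) = 36.93 regardless of where F sits on A1. So P lies on both circle(Q, 65.83) and circle(H, 36.93); the below-QM intersection is P = (-49.02, -43.94). F is the foot of the tangent from P: F = (-49.20, -7.839).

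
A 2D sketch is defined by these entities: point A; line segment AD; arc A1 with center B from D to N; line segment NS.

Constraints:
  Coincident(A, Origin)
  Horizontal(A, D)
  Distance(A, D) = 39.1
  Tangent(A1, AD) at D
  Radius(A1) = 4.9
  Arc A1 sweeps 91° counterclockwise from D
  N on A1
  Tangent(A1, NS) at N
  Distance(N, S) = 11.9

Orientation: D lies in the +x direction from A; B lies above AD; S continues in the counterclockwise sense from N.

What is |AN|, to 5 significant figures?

44.281

A is at the origin; AD is horizontal with |AD| = 39.1 and D on the +x side, so D = (39.100, 0.0000). Tangency of A1 to AD means the radius BD is perpendicular to AD, so B = D + (0, 4.9) = (39.100, 4.9000). On A1, D sits at bearing -90° from B; a 91° counterclockwise sweep puts N at bearing 1°, so N = B + 4.9·(cos 1°, sin 1°) = (43.999, 4.9855). Then |AN| = |N − A| = 44.281.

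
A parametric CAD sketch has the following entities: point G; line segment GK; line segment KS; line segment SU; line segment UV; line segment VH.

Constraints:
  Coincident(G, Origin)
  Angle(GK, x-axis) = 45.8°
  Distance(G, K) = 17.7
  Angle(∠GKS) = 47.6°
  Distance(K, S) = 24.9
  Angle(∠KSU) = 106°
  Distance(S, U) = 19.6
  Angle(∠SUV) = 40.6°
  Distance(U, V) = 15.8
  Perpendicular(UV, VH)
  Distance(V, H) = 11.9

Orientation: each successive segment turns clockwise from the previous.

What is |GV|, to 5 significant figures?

5.9472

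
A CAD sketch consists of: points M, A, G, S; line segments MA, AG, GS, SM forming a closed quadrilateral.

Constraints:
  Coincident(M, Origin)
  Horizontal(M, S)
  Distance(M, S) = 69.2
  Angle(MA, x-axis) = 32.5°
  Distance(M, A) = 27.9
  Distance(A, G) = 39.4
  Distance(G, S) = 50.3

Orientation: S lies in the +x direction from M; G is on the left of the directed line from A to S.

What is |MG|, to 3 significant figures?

66.4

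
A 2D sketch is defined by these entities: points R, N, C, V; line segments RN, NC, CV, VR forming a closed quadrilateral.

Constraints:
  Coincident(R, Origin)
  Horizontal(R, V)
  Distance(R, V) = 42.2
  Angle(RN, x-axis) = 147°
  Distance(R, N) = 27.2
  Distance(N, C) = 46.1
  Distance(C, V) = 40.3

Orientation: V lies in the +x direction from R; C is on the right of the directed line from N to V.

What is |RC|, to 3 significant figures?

21.4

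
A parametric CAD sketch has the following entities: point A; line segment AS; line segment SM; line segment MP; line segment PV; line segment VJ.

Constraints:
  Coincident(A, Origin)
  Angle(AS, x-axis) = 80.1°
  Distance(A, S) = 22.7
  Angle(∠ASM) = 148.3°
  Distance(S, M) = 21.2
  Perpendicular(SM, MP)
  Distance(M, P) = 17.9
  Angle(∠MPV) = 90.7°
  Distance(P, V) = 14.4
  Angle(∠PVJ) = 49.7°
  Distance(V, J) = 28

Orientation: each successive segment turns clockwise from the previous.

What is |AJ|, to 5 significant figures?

46.590

A is at the origin; AS runs at 80.1° with length 22.7, so S = (3.9028, 22.362). ∠ASM = 148.3° gives SM at 48.400° from the x-axis; with |SM| = 21.2, M = (17.978, 38.215). The perpendicularity gives MP at right angles to SM, so MP runs at -41.600°; with |MP| = 17.9, P = (31.364, 26.331). ∠MPV = 90.7° gives PV at -130.90° from the x-axis; with |PV| = 14.4, V = (21.935, 15.447). ∠PVJ = 49.7° gives VJ at 98.800° from the x-axis; with |VJ| = 28.0, J = (17.652, 43.117). Then |AJ| = |J − A| = 46.590.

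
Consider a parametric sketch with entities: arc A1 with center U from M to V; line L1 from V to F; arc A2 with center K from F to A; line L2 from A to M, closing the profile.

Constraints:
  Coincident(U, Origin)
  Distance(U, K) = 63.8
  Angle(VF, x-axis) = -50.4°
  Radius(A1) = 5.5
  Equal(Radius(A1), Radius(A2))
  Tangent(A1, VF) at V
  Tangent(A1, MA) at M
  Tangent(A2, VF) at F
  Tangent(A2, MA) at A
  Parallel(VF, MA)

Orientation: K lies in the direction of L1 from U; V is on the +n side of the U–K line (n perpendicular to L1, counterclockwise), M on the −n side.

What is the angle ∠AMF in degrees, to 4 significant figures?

9.782°

The slot axis is L1's direction at -50.4°, so u = (cos -50.4°, sin -50.4°) = (0.6374, -0.7705) and n = (−sin -50.4°, cos -50.4°) = (0.7705, 0.6374). U is at the origin and K lies 63.8 along u from U, so K = 63.8·u = (40.67, -49.16). Tangency of A1 to both parallel lines with radius 5.5 puts V and M at U ± 5.5·n: V = (4.238, 3.506), M = (-4.238, -3.506). Equal radii place F and A the same way about K: F = K + 5.5·n = (44.91, -45.65), A = K − 5.5·n = (36.43, -52.66). Then cos ∠AMF = MA·MF / (|MA||MF|), giving 9.782°.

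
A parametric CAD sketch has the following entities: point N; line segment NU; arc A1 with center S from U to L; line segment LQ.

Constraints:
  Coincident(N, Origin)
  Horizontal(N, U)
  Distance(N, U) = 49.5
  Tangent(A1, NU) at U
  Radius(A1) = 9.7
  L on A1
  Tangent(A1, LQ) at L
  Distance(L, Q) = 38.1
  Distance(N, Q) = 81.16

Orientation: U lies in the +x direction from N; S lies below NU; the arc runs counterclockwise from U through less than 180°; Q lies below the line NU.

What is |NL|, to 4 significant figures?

45.32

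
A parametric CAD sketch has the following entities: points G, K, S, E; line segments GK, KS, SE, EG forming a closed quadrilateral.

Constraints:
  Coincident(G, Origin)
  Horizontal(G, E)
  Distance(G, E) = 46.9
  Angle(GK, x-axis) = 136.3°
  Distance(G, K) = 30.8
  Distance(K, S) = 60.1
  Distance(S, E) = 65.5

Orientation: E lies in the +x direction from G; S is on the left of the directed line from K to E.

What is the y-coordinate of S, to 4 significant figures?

60.94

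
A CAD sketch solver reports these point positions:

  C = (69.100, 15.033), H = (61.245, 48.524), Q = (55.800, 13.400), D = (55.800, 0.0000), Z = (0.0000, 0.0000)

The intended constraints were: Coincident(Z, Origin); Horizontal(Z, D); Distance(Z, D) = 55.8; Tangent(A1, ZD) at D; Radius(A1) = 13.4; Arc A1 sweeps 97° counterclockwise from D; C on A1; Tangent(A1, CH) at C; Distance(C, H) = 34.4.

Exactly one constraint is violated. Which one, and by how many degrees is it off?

Tangent(A1, CH) at C — off by 6.20°.

Z = (0.00, 0.00) ✓; Z.y = 0.00, D.y = 0.00 ✓; |ZD| = 55.80 ✓; ∠(QD, DZ) = 90.00° ✓; |QD| = 13.40 ✓; bearing(Q→C) − bearing(Q→D) = 97.00° ✓; |QC| = 13.40 ✓; ∠(QC, CH) = 83.80° ✗; |CH| = 34.40 ✓.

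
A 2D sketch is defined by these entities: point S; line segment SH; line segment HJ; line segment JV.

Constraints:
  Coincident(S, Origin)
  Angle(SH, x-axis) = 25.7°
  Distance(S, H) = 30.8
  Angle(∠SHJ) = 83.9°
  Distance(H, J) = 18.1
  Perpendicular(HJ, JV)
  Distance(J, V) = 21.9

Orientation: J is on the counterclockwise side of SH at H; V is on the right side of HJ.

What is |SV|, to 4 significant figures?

54.58

S is at the origin; SH runs at 25.7° with length 30.8, so H = 30.8·(cos 25.7°, sin 25.7°) = (27.75, 13.36). ∠SHJ = 83.9°, so HJ runs at 25.7° + (180° − 83.9°) = 121.8° from the x-axis; with |HJ| = 18.1, J = H + 18.1·(cos 121.8°, sin 121.8°) = (18.22, 28.74). HJ ⟂ JV; with |JV| = 21.9 on the right of HJ, V = J + 21.9·(0.8499, 0.5270) = (36.83, 40.28). Then |SV| = |V − S| = 54.58.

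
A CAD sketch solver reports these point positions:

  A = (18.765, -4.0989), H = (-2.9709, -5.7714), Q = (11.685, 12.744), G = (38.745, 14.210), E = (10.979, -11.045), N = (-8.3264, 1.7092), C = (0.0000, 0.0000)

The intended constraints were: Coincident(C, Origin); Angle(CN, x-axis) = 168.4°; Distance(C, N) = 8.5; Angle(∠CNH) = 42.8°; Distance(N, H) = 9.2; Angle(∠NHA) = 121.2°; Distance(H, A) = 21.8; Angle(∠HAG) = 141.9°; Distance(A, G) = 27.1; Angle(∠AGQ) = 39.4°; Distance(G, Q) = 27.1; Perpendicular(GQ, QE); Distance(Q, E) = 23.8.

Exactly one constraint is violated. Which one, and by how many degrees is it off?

Perpendicular(GQ, QE) — off by 4.80°.

C = (0.00, 0.00) ✓; CN at 168.4° ✓; |CN| = 8.500 ✓; ∠CNH = 42.80° ✓; |NH| = 9.200 ✓; ∠NHA = 121.2° ✓; |HA| = 21.80 ✓; ∠HAG = 141.9° ✓; |AG| = 27.10 ✓; ∠AGQ = 39.40° ✓; |GQ| = 27.10 ✓; ∠(GQ, QE) = 85.20° ✗; |QE| = 23.80 ✓.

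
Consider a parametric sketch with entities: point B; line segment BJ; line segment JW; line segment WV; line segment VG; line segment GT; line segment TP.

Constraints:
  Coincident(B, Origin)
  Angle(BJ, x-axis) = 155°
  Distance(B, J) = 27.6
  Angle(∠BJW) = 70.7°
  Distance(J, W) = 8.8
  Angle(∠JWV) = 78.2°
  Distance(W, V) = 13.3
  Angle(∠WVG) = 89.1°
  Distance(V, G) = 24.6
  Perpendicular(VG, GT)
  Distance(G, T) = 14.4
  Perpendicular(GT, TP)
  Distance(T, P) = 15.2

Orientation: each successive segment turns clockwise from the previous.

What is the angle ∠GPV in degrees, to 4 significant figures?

79.68°

B is at the origin; BJ runs at 155.0° with length 27.6, so J = (-25.01, 11.66). ∠BJW = 70.7° gives JW at 45.70° from the x-axis; with |JW| = 8.8, W = (-18.87, 17.96). ∠JWV = 78.2° gives WV at -56.10° from the x-axis; with |WV| = 13.3, V = (-11.45, 6.923). ∠WVG = 89.1° gives VG at -147.0° from the x-axis; with |VG| = 24.6, G = (-32.08, -6.475). VG ⟂ GT, so GT runs at 123.0°; with |GT| = 14.4, T = (-39.92, 5.602). The perpendicularity gives TP at right angles to GT, so TP runs at 33.00°; with |TP| = 15.2, P = (-27.18, 13.88). Then cos ∠GPV = PG·PV / (|PG||PV|), giving 79.68°.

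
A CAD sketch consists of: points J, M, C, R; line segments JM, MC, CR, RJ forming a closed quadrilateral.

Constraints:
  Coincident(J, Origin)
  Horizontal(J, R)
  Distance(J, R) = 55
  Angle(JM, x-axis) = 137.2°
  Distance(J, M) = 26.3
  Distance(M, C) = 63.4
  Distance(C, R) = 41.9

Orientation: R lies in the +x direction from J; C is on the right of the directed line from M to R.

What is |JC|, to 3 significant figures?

37.2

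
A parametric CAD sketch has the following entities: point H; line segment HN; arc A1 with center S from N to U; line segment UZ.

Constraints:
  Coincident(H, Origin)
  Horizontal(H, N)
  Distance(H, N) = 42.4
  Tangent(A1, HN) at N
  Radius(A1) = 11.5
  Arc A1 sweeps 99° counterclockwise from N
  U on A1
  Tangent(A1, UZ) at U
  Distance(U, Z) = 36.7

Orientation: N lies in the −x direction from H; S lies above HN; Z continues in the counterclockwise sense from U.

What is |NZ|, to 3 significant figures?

49.9

H is at the origin; H and N share the same y with |HN| = 42.4 and N on the −x side, so N = (-42.4, 0.00). The tangent condition forces SN to be normal to HN, so S = N + (0, 11.5) = (-42.4, 11.5). On A1, N sits at bearing -90° from S; a 99° counterclockwise sweep puts U at bearing 9°, so U = S + 11.5·(cos 9°, sin 9°) = (-31.0, 13.3). A1 meets UZ tangentially, so SU is at right angles to UZ, so UZ runs along (−sin 9°, cos 9°); with |UZ| = 36.7, Z = (-36.8, 49.5). Then |NZ| = |Z − N| = 49.9.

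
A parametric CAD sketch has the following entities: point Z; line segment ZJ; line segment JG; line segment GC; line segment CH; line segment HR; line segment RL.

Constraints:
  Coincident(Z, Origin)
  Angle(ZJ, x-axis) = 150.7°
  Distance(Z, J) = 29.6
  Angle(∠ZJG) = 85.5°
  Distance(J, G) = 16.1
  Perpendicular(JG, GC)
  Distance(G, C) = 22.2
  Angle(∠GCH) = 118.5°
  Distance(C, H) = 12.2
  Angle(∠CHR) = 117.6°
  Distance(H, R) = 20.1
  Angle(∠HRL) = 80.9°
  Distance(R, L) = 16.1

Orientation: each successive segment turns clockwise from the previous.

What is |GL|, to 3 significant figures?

17.2

Z is at the origin; ZJ runs at 150.7° with length 29.6, so J = (-25.8, 14.5). ∠ZJG = 85.5° gives JG at 56.2° from the x-axis; with |JG| = 16.1, G = (-16.9, 27.9). JG is perpendicular to GC, so GC runs at -33.8°; with |GC| = 22.2, C = (1.59, 15.5). ∠GCH = 118.5° gives CH at -95.3° from the x-axis; with |CH| = 12.2, H = (0.464, 3.37). ∠CHR = 117.6° gives HR at -158° from the x-axis; with |HR| = 20.1, R = (-18.1, -4.26). ∠HRL = 80.9° gives RL at 103° from the x-axis; with |RL| = 16.1, L = (-21.8, 11.4). Then |GL| = |L − G| = 17.2.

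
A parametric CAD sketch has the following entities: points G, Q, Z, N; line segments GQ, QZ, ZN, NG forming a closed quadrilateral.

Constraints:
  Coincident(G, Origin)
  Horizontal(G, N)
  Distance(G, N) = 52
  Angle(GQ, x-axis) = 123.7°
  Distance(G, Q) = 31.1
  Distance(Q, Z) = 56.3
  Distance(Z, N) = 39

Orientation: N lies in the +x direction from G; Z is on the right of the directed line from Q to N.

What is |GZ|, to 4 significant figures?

25.42

G is at the origin; G and N share the same y with |GN| = 52.0 and N in +x, so N = (52.0, 0). GQ runs at 123.7° with |GQ| = 31.1, so Q = (-17.26, 25.87). Z is determined by |QZ| = 56.3 and |ZN| = 39.0 together: it lies at the intersection of circle(Q, 56.3) and circle(N, 39.0). With |QN| = 73.93, the foot of the radical line on QN is 48.12 from Q and the perpendicular offset is √(56.3² − 48.12²) = 29.23. Taking the right-of-QN solution: Z = (17.59, -18.35).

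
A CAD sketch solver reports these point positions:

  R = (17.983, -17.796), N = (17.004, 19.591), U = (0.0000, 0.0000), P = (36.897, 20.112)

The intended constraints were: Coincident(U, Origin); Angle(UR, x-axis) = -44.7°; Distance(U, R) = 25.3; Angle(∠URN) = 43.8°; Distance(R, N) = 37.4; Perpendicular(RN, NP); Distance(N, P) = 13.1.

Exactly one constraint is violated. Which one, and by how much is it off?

Distance(N, P) = 13.1 — off by 6.80.

U = (0.00, 0.00) ✓; UR at -44.70° ✓; |UR| = 25.30 ✓; ∠URN = 43.80° ✓; |RN| = 37.40 ✓; ∠(RN, NP) = 90.00° ✓; |NP| = 19.90 ✗.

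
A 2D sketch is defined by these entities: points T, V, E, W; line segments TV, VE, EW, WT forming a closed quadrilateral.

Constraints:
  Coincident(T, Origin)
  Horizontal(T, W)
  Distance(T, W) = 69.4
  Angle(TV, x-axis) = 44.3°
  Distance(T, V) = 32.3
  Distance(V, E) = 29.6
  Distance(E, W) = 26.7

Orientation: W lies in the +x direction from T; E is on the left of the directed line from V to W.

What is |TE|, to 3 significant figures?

56.6

T is at the origin; T and W share the same y with |TW| = 69.4 and W in +x, so W = (69.4, 0). TV runs at 44.3° with |TV| = 32.3, so V = (23.1, 22.6). E is determined by |VE| = 29.6 and |EW| = 26.7 together: it lies at the intersection of circle(V, 29.6) and circle(W, 26.7). With |VW| = 51.5, the foot of the radical line on VW is 27.3 from V and the perpendicular offset is √(29.6² − 27.3²) = 11.4. Taking the left-of-VW solution: E = (52.7, 20.8).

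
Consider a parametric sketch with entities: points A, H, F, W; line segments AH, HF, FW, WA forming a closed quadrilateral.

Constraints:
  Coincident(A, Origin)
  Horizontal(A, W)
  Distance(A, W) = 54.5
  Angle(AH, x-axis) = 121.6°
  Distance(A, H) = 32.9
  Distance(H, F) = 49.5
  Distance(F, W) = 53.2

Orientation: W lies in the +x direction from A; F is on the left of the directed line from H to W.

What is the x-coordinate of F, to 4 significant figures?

28.68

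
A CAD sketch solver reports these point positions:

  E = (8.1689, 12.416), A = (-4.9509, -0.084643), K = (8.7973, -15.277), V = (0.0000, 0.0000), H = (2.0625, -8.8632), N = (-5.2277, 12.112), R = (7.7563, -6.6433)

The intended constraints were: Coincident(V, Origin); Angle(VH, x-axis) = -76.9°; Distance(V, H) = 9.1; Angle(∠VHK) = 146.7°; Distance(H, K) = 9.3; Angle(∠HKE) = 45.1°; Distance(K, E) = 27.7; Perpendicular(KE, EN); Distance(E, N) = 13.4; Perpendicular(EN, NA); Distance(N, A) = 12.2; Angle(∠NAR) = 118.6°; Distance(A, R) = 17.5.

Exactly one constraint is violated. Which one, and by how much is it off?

Distance(A, R) = 17.5 — off by 3.20.

V = (0.00, 0.00) ✓; VH at -76.90° ✓; |VH| = 9.100 ✓; ∠VHK = 146.7° ✓; |HK| = 9.300 ✓; ∠HKE = 45.10° ✓; |KE| = 27.70 ✓; ∠(KE, EN) = 90.00° ✓; |EN| = 13.40 ✓; ∠(EN, NA) = 90.00° ✓; |NA| = 12.20 ✓; ∠NAR = 118.6° ✓; |AR| = 14.30 ✗.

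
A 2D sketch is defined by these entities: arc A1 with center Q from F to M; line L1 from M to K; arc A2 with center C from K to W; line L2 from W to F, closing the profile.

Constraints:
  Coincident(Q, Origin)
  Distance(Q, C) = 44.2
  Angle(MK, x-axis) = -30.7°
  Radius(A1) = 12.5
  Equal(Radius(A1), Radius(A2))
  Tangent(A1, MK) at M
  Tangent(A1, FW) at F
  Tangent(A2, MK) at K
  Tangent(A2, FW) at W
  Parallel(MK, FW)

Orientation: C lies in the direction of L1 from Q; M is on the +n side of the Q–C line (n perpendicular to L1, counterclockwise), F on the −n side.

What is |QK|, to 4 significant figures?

45.93

The slot axis is L1's direction at -30.7°, so u = (cos -30.7°, sin -30.7°) = (0.8599, -0.5105) and n = (−sin -30.7°, cos -30.7°) = (0.5105, 0.8599). Q is at the origin and C lies 44.2 along u from Q, so C = 44.2·u = (38.01, -22.57). Tangency of A1 to both parallel lines with radius 12.5 puts M and F at Q ± 12.5·n: M = (6.382, 10.75), F = (-6.382, -10.75). Equal radii place K and W the same way about C: K = C + 12.5·n = (44.39, -11.82), W = C − 12.5·n = (31.62, -33.31). Then |QK| = |K − Q| = 45.93.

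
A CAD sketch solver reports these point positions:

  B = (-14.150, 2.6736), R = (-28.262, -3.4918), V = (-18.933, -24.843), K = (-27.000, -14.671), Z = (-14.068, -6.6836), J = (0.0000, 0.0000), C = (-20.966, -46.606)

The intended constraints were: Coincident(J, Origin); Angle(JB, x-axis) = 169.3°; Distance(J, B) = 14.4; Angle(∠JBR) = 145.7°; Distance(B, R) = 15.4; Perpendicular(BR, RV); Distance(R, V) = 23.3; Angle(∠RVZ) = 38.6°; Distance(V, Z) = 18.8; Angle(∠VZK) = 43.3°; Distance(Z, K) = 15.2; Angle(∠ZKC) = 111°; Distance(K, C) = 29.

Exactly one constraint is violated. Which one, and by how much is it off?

Distance(K, C) = 29 — off by 3.50.

J = (0.00, 0.00) ✓; JB at 169.3° ✓; |JB| = 14.40 ✓; ∠JBR = 145.7° ✓; |BR| = 15.40 ✓; ∠(BR, RV) = 90.00° ✓; |RV| = 23.30 ✓; ∠RVZ = 38.60° ✓; |VZ| = 18.80 ✓; ∠VZK = 43.30° ✓; |ZK| = 15.20 ✓; ∠ZKC = 111.0° ✓; |KC| = 32.50 ✗.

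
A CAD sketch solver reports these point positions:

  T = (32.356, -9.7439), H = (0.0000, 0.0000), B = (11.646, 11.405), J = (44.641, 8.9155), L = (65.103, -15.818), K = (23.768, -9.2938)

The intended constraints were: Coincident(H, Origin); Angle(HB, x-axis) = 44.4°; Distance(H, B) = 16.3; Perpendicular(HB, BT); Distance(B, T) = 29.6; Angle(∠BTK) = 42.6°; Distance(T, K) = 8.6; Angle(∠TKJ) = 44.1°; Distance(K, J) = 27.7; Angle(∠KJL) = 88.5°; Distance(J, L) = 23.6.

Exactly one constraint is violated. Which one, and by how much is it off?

Distance(J, L) = 23.6 — off by 8.50.

H = (0.00, 0.00) ✓; HB at 44.40° ✓; |HB| = 16.30 ✓; ∠(HB, BT) = 90.00° ✓; |BT| = 29.60 ✓; ∠BTK = 42.60° ✓; |TK| = 8.600 ✓; ∠TKJ = 44.10° ✓; |KJ| = 27.70 ✓; ∠KJL = 88.50° ✓; |JL| = 32.10 ✗.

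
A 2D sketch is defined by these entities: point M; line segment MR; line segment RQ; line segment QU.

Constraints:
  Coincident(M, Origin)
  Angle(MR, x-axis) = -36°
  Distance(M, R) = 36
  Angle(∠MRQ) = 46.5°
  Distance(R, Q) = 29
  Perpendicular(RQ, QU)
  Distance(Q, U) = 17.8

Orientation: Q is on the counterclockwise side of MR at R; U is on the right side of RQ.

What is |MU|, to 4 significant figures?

44.12

M is at the origin; MR runs at -36.0° with length 36.0, so R = 36.0·(cos -36.0°, sin -36.0°) = (29.12, -21.16). ∠MRQ = 46.5°, so RQ runs at -36.0° + (180° − 46.5°) = 97.50° from the x-axis; with |RQ| = 29.0, Q = R + 29.0·(cos 97.50°, sin 97.50°) = (25.34, 7.592). The perpendicularity gives QU at right angles to RQ; with |QU| = 17.8 on the right of RQ, U = Q + 17.8·(0.9914, 0.1305) = (42.99, 9.915). Then |MU| = |U − M| = 44.12.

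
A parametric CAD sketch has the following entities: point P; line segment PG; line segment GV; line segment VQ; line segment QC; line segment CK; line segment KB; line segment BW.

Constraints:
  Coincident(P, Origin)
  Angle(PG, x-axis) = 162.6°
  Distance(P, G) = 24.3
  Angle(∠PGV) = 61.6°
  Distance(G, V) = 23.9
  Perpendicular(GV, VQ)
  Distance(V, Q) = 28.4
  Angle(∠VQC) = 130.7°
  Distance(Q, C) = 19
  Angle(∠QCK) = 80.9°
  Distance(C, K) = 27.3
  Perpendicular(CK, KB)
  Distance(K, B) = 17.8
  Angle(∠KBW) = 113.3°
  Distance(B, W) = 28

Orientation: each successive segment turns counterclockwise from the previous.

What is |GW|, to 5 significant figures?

41.197

P is at the origin; PG runs at 162.6° with length 24.3, so G = (-23.188, 7.2667). ∠PGV = 61.6° gives GV at -79.000° from the x-axis; with |GV| = 23.9, V = (-18.628, -16.194). GV ⟂ VQ, so VQ runs at 11.000°; with |VQ| = 28.4, Q = (9.2505, -10.775). ∠VQC = 130.7° gives QC at 60.300° from the x-axis; with |QC| = 19.0, C = (18.664, 5.7288). ∠QCK = 80.9° gives CK at 159.40° from the x-axis; with |CK| = 27.3, K = (-6.8902, 15.334). CK is perpendicular to KB, so KB runs at -110.60°; with |KB| = 17.8, B = (-13.153, -1.3278). ∠KBW = 113.3° gives BW at -43.900° from the x-axis; with |BW| = 28.0, W = (7.0224, -20.743). Then |GW| = |W − G| = 41.197.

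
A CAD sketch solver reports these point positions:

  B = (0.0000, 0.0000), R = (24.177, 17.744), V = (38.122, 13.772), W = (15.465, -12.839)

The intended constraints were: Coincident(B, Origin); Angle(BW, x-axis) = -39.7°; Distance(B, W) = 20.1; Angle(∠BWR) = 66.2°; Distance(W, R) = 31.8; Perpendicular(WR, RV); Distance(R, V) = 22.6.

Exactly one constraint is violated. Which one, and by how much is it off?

Distance(R, V) = 22.6 — off by 8.10.

B = (0.00, 0.00) ✓; BW at -39.70° ✓; |BW| = 20.10 ✓; ∠BWR = 66.20° ✓; |WR| = 31.80 ✓; ∠(WR, RV) = 90.00° ✓; |RV| = 14.50 ✗.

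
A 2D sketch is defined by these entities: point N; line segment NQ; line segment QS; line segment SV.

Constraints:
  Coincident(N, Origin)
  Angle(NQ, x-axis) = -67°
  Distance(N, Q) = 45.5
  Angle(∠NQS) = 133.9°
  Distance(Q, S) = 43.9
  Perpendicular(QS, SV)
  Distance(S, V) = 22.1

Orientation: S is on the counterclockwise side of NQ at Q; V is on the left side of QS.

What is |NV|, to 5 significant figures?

76.203

∠NQS = 133.9°, so QS runs at -67.0° + (180° − 133.9°) = -20.900° from the x-axis; with |QS| = 43.9, S = Q + 43.9·(cos -20.900°, sin -20.900°) = (58.790, -57.544). QS ⟂ SV; with |SV| = 22.1 on the left of QS, V = S + 22.1·(0.35674, 0.93420) = (66.674, -36.898). Then |NV| = |V − N| = 76.203.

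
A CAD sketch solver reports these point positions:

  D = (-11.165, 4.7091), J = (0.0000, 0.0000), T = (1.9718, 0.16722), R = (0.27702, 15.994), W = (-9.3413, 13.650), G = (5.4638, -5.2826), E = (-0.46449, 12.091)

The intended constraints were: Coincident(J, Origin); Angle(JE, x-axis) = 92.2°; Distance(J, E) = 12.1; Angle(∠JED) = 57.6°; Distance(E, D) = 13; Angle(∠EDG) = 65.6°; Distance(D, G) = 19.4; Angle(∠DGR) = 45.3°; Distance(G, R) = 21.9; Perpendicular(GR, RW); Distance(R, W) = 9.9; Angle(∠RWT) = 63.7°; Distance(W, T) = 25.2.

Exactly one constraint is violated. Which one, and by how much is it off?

Distance(W, T) = 25.2 — off by 7.60.

J = (0.00, 0.00) ✓; JE at 92.20° ✓; |JE| = 12.10 ✓; ∠JED = 57.60° ✓; |ED| = 13.00 ✓; ∠EDG = 65.60° ✓; |DG| = 19.40 ✓; ∠DGR = 45.30° ✓; |GR| = 21.90 ✓; ∠(GR, RW) = 90.00° ✓; |RW| = 9.900 ✓; ∠RWT = 63.70° ✓; |WT| = 17.60 ✗.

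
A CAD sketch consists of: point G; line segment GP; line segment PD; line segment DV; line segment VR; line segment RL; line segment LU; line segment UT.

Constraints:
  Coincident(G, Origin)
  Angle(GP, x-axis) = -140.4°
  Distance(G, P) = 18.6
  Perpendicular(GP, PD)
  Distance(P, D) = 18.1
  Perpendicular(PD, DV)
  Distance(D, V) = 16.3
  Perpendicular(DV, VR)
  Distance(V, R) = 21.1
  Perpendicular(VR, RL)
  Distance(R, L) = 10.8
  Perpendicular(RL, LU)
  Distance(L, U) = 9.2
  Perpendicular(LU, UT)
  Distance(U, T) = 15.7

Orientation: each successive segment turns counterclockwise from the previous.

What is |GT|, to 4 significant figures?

6.723

G is at the origin; GP runs at -140.4° with length 18.6, so P = (-14.33, -11.86). The perpendicularity gives PD at right angles to GP, so PD runs at -50.40°; with |PD| = 18.1, D = (-2.794, -25.80). PD is perpendicular to DV, so DV runs at 39.60°; with |DV| = 16.3, V = (9.765, -15.41). The perpendicularity gives VR at right angles to DV, so VR runs at 129.6°; with |VR| = 21.1, R = (-3.684, 0.8455). VR is perpendicular to RL, so RL runs at -140.4°; with |RL| = 10.8, L = (-12.01, -6.039). The perpendicularity gives LU at right angles to RL, so LU runs at -50.40°; with |LU| = 9.2, U = (-6.142, -13.13). The perpendicularity gives UT at right angles to LU, so UT runs at 39.60°; with |UT| = 15.7, T = (5.955, -3.120). Then |GT| = |T − G| = 6.723.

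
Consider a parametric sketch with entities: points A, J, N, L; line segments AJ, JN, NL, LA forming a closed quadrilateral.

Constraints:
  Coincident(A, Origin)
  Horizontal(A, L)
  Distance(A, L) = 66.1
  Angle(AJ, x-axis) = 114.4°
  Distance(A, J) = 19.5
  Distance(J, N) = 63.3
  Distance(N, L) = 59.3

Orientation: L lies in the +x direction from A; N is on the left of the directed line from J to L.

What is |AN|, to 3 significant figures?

69.8

A is at the origin; AL is horizontal with |AL| = 66.1 and L in +x, so L = (66.1, 0). AJ runs at 114.4° with |AJ| = 19.5, so J = (-8.06, 17.8). N is determined by |JN| = 63.3 and |NL| = 59.3 together: it lies at the intersection of circle(J, 63.3) and circle(L, 59.3). With |JL| = 76.3, the foot of the radical line on JL is 41.3 from J and the perpendicular offset is √(63.3² − 41.3²) = 47.9. Taking the left-of-JL solution: N = (43.3, 54.7).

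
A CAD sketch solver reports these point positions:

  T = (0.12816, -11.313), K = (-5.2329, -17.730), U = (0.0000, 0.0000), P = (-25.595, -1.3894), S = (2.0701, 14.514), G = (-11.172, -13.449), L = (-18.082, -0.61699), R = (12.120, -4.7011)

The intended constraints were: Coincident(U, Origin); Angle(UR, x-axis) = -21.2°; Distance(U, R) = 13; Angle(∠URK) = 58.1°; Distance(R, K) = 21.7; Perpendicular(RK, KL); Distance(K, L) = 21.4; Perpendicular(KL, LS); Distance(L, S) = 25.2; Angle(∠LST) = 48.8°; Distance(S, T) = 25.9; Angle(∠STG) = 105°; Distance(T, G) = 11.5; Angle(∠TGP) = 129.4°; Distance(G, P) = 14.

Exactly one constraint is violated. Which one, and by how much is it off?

Distance(G, P) = 14 — off by 4.80.

U = (0.00, 0.00) ✓; UR at -21.20° ✓; |UR| = 13.00 ✓; ∠URK = 58.10° ✓; |RK| = 21.70 ✓; ∠(RK, KL) = 90.00° ✓; |KL| = 21.40 ✓; ∠(KL, LS) = 90.00° ✓; |LS| = 25.20 ✓; ∠LST = 48.80° ✓; |ST| = 25.90 ✓; ∠STG = 105.0° ✓; |TG| = 11.50 ✓; ∠TGP = 129.4° ✓; |GP| = 18.80 ✗.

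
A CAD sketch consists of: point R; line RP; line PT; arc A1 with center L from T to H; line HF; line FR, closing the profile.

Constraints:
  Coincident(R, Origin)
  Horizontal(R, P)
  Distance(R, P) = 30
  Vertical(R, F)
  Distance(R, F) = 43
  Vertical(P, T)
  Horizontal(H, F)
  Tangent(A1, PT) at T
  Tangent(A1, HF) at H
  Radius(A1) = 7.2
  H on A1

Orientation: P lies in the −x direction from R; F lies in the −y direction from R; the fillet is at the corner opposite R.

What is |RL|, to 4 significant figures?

42.44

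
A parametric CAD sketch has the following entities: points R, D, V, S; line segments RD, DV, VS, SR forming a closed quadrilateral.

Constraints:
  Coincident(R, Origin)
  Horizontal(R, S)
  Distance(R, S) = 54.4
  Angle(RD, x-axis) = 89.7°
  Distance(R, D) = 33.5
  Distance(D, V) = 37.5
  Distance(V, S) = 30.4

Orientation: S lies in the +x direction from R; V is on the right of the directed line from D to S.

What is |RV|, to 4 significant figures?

24.87

Checks: |DV| = 37.50 ✓; |VS| = 30.40 ✓.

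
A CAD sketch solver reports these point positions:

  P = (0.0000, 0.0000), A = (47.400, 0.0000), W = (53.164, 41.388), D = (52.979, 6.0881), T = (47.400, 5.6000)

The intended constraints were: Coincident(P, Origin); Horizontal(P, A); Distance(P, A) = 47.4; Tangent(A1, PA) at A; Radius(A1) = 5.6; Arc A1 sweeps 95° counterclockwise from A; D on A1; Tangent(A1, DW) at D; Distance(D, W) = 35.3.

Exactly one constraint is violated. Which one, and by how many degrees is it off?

Tangent(A1, DW) at D — off by 5.30°.

P = (0.00, 0.00) ✓; P.y = 0.00, A.y = 0.00 ✓; |PA| = 47.40 ✓; ∠(TA, AP) = 90.00° ✓; |TA| = 5.600 ✓; bearing(T→D) − bearing(T→A) = 95.00° ✓; |TD| = 5.600 ✓; ∠(TD, DW) = 95.30° ✗; |DW| = 35.30 ✓.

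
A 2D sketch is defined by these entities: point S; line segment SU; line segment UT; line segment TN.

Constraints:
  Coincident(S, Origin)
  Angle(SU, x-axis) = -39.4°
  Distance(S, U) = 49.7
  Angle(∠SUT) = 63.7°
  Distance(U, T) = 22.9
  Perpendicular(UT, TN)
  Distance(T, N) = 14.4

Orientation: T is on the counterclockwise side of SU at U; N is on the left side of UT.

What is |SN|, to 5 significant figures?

30.168

S is at the origin; SU runs at -39.4° with length 49.7, so U = 49.7·(cos -39.4°, sin -39.4°) = (38.405, -31.546). ∠SUT = 63.7°, so UT runs at -39.4° + (180° − 63.7°) = 76.900° from the x-axis; with |UT| = 22.9, T = U + 22.9·(cos 76.900°, sin 76.900°) = (43.595, -9.2421). The perpendicularity gives TN at right angles to UT; with |TN| = 14.4 on the left of UT, N = T + 14.4·(-0.97398, 0.22665) = (29.570, -5.9783). Then |SN| = |N − S| = 30.168.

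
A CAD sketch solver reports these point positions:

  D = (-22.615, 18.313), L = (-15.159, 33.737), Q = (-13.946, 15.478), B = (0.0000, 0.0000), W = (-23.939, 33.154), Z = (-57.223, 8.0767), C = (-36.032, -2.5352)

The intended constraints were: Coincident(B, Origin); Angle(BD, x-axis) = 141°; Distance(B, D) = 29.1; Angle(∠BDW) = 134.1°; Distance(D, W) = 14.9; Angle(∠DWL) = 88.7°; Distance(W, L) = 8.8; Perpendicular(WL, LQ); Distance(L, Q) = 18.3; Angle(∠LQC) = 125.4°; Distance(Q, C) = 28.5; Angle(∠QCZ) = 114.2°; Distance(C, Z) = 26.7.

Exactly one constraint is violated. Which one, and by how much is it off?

Distance(C, Z) = 26.7 — off by 3.00.

B = (0.00, 0.00) ✓; BD at 141.0° ✓; |BD| = 29.10 ✓; ∠BDW = 134.1° ✓; |DW| = 14.90 ✓; ∠DWL = 88.70° ✓; |WL| = 8.799 ✓; ∠(WL, LQ) = 90.00° ✓; |LQ| = 18.30 ✓; ∠LQC = 125.4° ✓; |QC| = 28.50 ✓; ∠QCZ = 114.2° ✓; |CZ| = 23.70 ✗.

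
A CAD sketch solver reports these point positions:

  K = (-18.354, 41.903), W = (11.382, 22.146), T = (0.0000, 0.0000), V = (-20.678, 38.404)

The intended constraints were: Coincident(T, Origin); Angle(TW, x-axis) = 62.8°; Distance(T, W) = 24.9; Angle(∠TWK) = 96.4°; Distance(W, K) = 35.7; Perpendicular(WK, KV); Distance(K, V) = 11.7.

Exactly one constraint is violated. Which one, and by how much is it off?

Distance(K, V) = 11.7 — off by 7.50.

T = (0.00, 0.00) ✓; TW at 62.80° ✓; |TW| = 24.90 ✓; ∠TWK = 96.40° ✓; |WK| = 35.70 ✓; ∠(WK, KV) = 90.01° ✓; |KV| = 4.200 ✗.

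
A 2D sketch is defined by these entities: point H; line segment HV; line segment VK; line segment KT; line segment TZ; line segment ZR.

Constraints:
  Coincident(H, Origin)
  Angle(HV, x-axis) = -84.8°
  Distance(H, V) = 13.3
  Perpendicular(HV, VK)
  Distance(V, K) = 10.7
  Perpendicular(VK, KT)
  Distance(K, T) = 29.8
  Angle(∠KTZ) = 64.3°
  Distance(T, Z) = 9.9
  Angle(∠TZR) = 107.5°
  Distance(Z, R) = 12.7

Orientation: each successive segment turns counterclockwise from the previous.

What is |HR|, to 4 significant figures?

3.609

H is at the origin; HV runs at -84.8° with length 13.3, so V = (1.205, -13.25). HV is perpendicular to VK, so VK runs at 5.200°; with |VK| = 10.7, K = (11.86, -12.28). VK is perpendicular to KT, so KT runs at 95.20°; with |KT| = 29.8, T = (9.161, 17.40). ∠KTZ = 64.3° gives TZ at -149.1° from the x-axis; with |TZ| = 9.9, Z = (0.6657, 12.32). ∠TZR = 107.5° gives ZR at -76.60° from the x-axis; with |ZR| = 12.7, R = (3.609, -0.03645). Then |HR| = |R − H| = 3.609.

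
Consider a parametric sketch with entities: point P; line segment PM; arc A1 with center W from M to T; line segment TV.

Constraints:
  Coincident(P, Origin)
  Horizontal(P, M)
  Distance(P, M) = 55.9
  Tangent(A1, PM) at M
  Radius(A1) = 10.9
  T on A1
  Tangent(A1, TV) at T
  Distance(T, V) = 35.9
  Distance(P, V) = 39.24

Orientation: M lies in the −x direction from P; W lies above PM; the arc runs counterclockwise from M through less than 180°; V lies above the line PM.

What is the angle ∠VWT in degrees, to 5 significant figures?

73.111°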